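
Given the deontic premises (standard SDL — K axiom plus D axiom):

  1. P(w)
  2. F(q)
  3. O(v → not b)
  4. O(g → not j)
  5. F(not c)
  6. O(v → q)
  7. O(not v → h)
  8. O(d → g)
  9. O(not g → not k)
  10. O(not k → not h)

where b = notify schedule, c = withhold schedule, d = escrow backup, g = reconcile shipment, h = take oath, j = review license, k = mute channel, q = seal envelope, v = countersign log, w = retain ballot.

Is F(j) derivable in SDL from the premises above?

F(q) at premise 2 means O(not q).
Premise 6 is O(v → q); contrapositively O(not q → not v). Since O(not q) holds, K gives O(not v).
With premise 7, O(not v → h), the K-axiom yields O(h).
Premise 10, O(not k → not h), contraposes to O(h → k); with O(h) we get O(k).
Premise 9 is O(not g → not k); contrapositively O(k → g). Since O(k) holds, K gives O(g).
From O(g) and premise 4, O(g → not j), we obtain O(not j).
Premises 1, 3, 5, 8 do not contribute to this derivation.
So O(not j) holds, i.e. F(j). The claim follows.

Yes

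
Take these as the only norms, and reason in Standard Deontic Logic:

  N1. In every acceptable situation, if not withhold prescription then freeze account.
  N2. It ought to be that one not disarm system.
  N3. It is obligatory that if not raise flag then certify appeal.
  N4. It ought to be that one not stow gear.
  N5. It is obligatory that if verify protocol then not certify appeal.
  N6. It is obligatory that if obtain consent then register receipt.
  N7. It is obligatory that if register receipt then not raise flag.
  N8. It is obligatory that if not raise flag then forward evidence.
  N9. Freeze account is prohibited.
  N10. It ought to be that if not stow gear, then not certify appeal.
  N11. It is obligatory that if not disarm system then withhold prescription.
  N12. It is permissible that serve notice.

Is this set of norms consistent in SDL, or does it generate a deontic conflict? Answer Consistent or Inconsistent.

Premise 1 is O(¬withhold_prescription → freeze_account), but O(¬withhold_prescription) is not derivable from the premises, so it does not yield O(freeze_account).
So O(freeze_account) is not derivable, and the apparent clash with O(¬freeze_account) does not arise.
A world satisfying every obligation exists (e.g. certify_appeal=false, disarm_system=false, forward_evidence=false, freeze_account=false, obtain_consent=false, raise_flag=true, register_receipt=false, serve_notice=false, stow_gear=false, verify_protocol=false, withhold_prescription=true); no atom is both obligatory and forbidden, so the set is consistent.

Consistent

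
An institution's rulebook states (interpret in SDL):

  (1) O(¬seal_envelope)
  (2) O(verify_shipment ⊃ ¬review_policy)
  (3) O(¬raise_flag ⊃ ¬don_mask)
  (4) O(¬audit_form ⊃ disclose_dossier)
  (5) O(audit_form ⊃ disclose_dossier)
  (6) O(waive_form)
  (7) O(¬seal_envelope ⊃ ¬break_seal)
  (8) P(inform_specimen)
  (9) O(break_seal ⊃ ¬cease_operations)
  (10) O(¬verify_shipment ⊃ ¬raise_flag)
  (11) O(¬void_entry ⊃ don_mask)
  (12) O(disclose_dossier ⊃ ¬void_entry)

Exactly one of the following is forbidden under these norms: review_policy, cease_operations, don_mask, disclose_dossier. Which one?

review_policy

Premises 4 and 5 cover both cases: O(¬audit_form ⊃ disclose_dossier) and O(audit_form ⊃ disclose_dossier). Since ¬audit_form ∨ audit_form is a tautology, O(disclose_dossier) follows.
Applying K to premise 12 (O(disclose_dossier ⊃ ¬void_entry)) and O(disclose_dossier) yields O(¬void_entry).
Applying K to premise 11 (O(¬void_entry ⊃ don_mask)) and O(¬void_entry) yields O(don_mask).
Premise 3 is O(¬raise_flag ⊃ ¬don_mask); contrapositively O(don_mask ⊃ raise_flag). Since O(don_mask) holds, K gives O(raise_flag).
Premise 10 is O(¬verify_shipment ⊃ ¬raise_flag); contrapositively O(raise_flag ⊃ verify_shipment). Since O(raise_flag) holds, K gives O(verify_shipment).
Applying K to premise 2 (O(verify_shipment ⊃ ¬review_policy)) and O(verify_shipment) yields O(¬review_policy).
So O(¬review_policy) holds, i.e. review_policy is forbidden. None of the other listed options is forbidden under the premises.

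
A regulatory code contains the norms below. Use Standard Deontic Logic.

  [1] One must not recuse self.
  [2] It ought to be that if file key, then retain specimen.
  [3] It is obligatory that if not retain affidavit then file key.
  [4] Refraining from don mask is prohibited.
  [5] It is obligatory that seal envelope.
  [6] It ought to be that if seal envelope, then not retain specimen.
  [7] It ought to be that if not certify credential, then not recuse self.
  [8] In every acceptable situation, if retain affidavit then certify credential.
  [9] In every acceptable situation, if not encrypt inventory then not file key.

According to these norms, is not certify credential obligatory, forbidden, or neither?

Forbidden

Premise 5 gives O(seal_envelope).
Applying K to premise 6 (O(seal_envelope → ¬retain_specimen)) and O(seal_envelope) yields O(¬retain_specimen).
The contrapositive of premise 2 (O(file_key → retain_specimen)) is O(¬retain_specimen → ¬file_key), and O(¬retain_specimen) is already established, so O(¬file_key).
The contrapositive of premise 3 (O(¬retain_affidavit → file_key)) is O(¬file_key → retain_affidavit), and O(¬file_key) is already established, so O(retain_affidavit).
Premise 8 is O(retain_affidavit → certify_credential); since O(retain_affidavit), deontic closure gives O(certify_credential).
Premises 1, 4, 7, 9 do not contribute to this derivation.
Thus O(certify_credential), which is F(¬certify_credential): ¬certify_credential is forbidden.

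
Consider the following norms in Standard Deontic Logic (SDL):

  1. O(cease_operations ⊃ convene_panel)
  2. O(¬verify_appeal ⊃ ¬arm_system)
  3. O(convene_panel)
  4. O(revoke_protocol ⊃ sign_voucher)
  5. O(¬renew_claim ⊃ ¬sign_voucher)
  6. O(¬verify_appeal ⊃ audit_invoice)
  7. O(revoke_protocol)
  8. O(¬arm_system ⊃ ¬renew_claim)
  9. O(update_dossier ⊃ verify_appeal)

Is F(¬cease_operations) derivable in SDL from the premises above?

No

Premise 1 is O(cease_operations ⊃ convene_panel); even if O(convene_panel) held, inferring O(cease_operations) would be affirming the consequent — invalid.
No other premise forces O(cease_operations). An ideal world satisfying every premise can still have ¬cease_operations true, so F(¬cease_operations) is not derivable.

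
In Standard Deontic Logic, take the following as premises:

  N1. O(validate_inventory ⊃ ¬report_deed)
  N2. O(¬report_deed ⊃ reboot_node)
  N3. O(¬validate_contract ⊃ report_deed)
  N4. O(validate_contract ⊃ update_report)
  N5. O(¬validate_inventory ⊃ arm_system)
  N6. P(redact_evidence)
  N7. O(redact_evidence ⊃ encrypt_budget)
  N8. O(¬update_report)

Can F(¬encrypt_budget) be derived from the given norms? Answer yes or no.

Premise 7 is O(redact_evidence ⊃ encrypt_budget), but O(redact_evidence) is not derivable from the premises (the permission P(redact_evidence) asserts only ¬O(¬redact_evidence), not O(redact_evidence)), so it does not yield O(encrypt_budget).
No other premise forces O(encrypt_budget). An ideal world satisfying every premise can still have ¬encrypt_budget true, so F(¬encrypt_budget) is not derivable.

No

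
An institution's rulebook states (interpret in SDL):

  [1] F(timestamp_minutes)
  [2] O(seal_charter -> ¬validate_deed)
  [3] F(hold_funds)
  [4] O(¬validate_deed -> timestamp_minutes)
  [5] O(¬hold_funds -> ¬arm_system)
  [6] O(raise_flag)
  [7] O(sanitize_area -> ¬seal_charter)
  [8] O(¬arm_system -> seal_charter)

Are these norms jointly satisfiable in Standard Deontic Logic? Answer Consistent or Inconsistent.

Inconsistent

Premise 1, F(timestamp_minutes), is equivalent to O(¬timestamp_minutes).
Premise 4 is O(¬validate_deed -> timestamp_minutes); contrapositively O(¬timestamp_minutes -> validate_deed). Since O(¬timestamp_minutes) holds, K gives O(validate_deed).
Premise 2, O(seal_charter -> ¬validate_deed), contraposes to O(validate_deed -> ¬seal_charter); with O(validate_deed) we get O(¬seal_charter).
The contrapositive of premise 8 (O(¬arm_system -> seal_charter)) is O(¬seal_charter -> arm_system), and O(¬seal_charter) is already established, so O(arm_system).
Premise 5, O(¬hold_funds -> ¬arm_system), contraposes to O(arm_system -> hold_funds); with O(arm_system) we get O(hold_funds).
But premise 3, F(hold_funds), means O(¬hold_funds).
We now have both O(hold_funds) and O(¬hold_funds) — hold_funds is simultaneously obligatory and forbidden, violating the D-axiom.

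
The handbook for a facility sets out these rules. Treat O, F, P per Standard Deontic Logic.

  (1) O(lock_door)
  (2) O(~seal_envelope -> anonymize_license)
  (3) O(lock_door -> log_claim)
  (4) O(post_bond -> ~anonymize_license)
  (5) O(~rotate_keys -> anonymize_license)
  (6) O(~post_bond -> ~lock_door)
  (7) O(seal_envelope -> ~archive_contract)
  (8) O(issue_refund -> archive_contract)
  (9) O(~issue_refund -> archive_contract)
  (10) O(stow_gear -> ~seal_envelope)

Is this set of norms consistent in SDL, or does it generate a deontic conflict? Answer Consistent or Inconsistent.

Inconsistent

Premises 8 and 9 are O(issue_refund -> archive_contract) and O(~issue_refund -> archive_contract); every ideal world satisfies issue_refund or ~issue_refund, so in either case archive_contract holds — hence O(archive_contract).
Premise 7 is O(seal_envelope -> ~archive_contract); contrapositively O(archive_contract -> ~seal_envelope). Since O(archive_contract) holds, K gives O(~seal_envelope).
From O(~seal_envelope) and premise 2, O(~seal_envelope -> anonymize_license), we obtain O(anonymize_license).
Premise 4 is O(post_bond -> ~anonymize_license); contrapositively O(anonymize_license -> ~post_bond). Since O(anonymize_license) holds, K gives O(~post_bond).
Premise 6 is O(~post_bond -> ~lock_door); since O(~post_bond), deontic closure gives O(~lock_door).
Yet premise 1 states O(lock_door).
We now have both O(~lock_door) and O(lock_door) — lock_door is simultaneously obligatory and forbidden, violating the D-axiom.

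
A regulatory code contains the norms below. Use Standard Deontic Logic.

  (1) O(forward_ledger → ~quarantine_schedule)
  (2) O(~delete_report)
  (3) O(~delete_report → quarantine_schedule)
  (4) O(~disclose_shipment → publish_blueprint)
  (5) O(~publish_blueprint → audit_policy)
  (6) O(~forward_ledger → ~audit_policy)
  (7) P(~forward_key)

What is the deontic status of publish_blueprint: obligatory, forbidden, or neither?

Premise 2 gives O(~delete_report).
With premise 3, O(~delete_report → quarantine_schedule), the K-axiom yields O(quarantine_schedule).
Premise 1, O(forward_ledger → ~quarantine_schedule), contraposes to O(quarantine_schedule → ~forward_ledger); with O(quarantine_schedule) we get O(~forward_ledger).
With premise 6, O(~forward_ledger → ~audit_policy), the K-axiom yields O(~audit_policy).
Premise 5 is O(~publish_blueprint → audit_policy); contrapositively O(~audit_policy → publish_blueprint). Since O(~audit_policy) holds, K gives O(publish_blueprint).
Premises 4, 7 do not contribute to this derivation.
Hence publish_blueprint is obligatory.

Obligatory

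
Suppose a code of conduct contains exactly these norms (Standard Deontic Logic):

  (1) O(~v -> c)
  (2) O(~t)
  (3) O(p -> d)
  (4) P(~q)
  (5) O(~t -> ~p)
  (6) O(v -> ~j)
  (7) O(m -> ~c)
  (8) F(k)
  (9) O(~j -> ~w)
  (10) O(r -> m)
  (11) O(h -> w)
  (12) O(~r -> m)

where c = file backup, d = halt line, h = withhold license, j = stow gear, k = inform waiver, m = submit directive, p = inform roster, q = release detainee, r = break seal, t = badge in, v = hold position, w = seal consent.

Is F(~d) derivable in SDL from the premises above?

Premise 3 is O(p -> d), but O(p) is not derivable from the premises, so it does not yield O(d).
No other premise forces O(d). An ideal world satisfying every premise can still have ~d true, so F(~d) is not derivable.

No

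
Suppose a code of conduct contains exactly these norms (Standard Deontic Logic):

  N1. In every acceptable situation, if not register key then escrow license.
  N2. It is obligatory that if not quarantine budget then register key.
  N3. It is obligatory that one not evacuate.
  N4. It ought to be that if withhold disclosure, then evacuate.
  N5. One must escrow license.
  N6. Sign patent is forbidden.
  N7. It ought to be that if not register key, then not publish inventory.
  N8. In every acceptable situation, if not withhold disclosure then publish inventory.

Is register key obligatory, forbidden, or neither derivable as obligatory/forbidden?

Obligatory

Premise 3 gives O(¬evacuate).
Premise 4 is O(withhold_disclosure → evacuate); contrapositively O(¬evacuate → ¬withhold_disclosure). Since O(¬evacuate) holds, K gives O(¬withhold_disclosure).
With premise 8, O(¬withhold_disclosure → publish_inventory), the K-axiom yields O(publish_inventory).
The contrapositive of premise 7 (O(¬register_key → ¬publish_inventory)) is O(publish_inventory → register_key), and O(publish_inventory) is already established, so O(register_key).
Premises 1, 2, 5, 6 do not contribute to this derivation.
Hence register_key is obligatory.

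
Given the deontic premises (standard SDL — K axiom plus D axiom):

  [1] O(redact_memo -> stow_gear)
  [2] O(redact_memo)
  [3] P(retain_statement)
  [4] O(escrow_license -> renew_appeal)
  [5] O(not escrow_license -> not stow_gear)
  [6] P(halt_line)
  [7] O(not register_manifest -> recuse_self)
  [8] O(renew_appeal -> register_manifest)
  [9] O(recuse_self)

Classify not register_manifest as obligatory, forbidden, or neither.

Premise 2 states O(redact_memo) outright.
With premise 1, O(redact_memo -> stow_gear), the K-axiom yields O(stow_gear).
Premise 5 is O(not escrow_license -> not stow_gear); contrapositively O(stow_gear -> escrow_license). Since O(stow_gear) holds, K gives O(escrow_license).
Premise 4 is O(escrow_license -> renew_appeal); since O(escrow_license), deontic closure gives O(renew_appeal).
Premise 8 is O(renew_appeal -> register_manifest); since O(renew_appeal), deontic closure gives O(register_manifest).
Premises 3, 6, 7, 9 do not contribute to this derivation.
Thus O(register_manifest), which is F(not register_manifest): not register_manifest is forbidden.

Forbidden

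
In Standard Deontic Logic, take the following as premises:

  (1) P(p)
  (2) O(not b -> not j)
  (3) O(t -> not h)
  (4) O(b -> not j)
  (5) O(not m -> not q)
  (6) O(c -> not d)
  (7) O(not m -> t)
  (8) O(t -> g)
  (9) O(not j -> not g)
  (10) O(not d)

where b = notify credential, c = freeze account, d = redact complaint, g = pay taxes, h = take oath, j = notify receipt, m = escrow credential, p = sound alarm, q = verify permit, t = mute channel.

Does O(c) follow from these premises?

Premise 6 is O(c -> not d); even if O(not d) held, inferring O(c) would be affirming the consequent — invalid.
No other premise forces O(c). An ideal world satisfying every premise can still have c false, so O(c) is not derivable.

No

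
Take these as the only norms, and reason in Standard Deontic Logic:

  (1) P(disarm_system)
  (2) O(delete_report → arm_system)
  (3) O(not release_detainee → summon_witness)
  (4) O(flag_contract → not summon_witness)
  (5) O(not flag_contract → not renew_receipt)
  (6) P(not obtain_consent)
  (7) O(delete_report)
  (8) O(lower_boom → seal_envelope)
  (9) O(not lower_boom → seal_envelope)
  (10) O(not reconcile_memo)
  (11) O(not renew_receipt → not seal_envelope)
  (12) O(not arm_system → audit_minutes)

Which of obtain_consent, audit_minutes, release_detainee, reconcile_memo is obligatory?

release_detainee

Premises 9 and 8 are O(not lower_boom → seal_envelope) and O(lower_boom → seal_envelope); every ideal world satisfies not lower_boom or lower_boom, so in either case seal_envelope holds — hence O(seal_envelope).
Premise 11 is O(not renew_receipt → not seal_envelope); contrapositively O(seal_envelope → renew_receipt). Since O(seal_envelope) holds, K gives O(renew_receipt).
Premise 5, O(not flag_contract → not renew_receipt), contraposes to O(renew_receipt → flag_contract); with O(renew_receipt) we get O(flag_contract).
With premise 4, O(flag_contract → not summon_witness), the K-axiom yields O(not summon_witness).
The contrapositive of premise 3 (O(not release_detainee → summon_witness)) is O(not summon_witness → release_detainee), and O(not summon_witness) is already established, so O(release_detainee).
So O(release_detainee) holds — release_detainee is obligatory. None of the other listed options is made obligatory by any chain of premises.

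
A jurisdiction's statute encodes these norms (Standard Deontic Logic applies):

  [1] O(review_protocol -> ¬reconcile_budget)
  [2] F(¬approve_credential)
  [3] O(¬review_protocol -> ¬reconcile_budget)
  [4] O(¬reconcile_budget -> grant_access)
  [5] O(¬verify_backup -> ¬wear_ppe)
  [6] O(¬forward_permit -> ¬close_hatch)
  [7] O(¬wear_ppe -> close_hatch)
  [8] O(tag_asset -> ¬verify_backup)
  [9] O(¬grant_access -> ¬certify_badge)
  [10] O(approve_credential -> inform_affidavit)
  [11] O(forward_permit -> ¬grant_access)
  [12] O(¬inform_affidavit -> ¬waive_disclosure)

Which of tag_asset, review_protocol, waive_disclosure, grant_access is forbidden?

Premises 1 and 3 cover both cases: O(review_protocol -> ¬reconcile_budget) and O(¬review_protocol -> ¬reconcile_budget). Since review_protocol ∨ ¬review_protocol is a tautology, O(¬reconcile_budget) follows.
From O(¬reconcile_budget) and premise 4, O(¬reconcile_budget -> grant_access), we obtain O(grant_access).
The contrapositive of premise 11 (O(forward_permit -> ¬grant_access)) is O(grant_access -> ¬forward_permit), and O(grant_access) is already established, so O(¬forward_permit).
Applying K to premise 6 (O(¬forward_permit -> ¬close_hatch)) and O(¬forward_permit) yields O(¬close_hatch).
Premise 7, O(¬wear_ppe -> close_hatch), contraposes to O(¬close_hatch -> wear_ppe); with O(¬close_hatch) we get O(wear_ppe).
The contrapositive of premise 5 (O(¬verify_backup -> ¬wear_ppe)) is O(wear_ppe -> verify_backup), and O(wear_ppe) is already established, so O(verify_backup).
The contrapositive of premise 8 (O(tag_asset -> ¬verify_backup)) is O(verify_backup -> ¬tag_asset), and O(verify_backup) is already established, so O(¬tag_asset).
So O(¬tag_asset) holds, i.e. tag_asset is forbidden. None of the other listed options is forbidden under the premises.

tag_asset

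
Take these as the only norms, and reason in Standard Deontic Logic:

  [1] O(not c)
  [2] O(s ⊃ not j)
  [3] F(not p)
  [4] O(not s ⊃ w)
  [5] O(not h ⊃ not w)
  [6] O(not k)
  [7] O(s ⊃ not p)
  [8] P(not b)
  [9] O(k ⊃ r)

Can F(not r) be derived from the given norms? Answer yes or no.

Premise 9 is O(k ⊃ r), but O(k) is not derivable from the premises, so it does not yield O(r).
No other premise forces O(r). An ideal world satisfying every premise can still have not r true, so F(not r) is not derivable.

No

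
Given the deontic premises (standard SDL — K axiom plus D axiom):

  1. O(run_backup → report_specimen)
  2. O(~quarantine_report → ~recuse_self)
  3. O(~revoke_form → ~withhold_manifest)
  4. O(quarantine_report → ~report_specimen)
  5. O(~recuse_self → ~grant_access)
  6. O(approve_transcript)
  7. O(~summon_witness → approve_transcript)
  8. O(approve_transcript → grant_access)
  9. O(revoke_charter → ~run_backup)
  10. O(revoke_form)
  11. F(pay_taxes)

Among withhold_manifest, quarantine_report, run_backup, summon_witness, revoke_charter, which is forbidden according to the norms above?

run_backup

From premise 6 we have O(approve_transcript).
From O(approve_transcript) and premise 8, O(approve_transcript → grant_access), we obtain O(grant_access).
Premise 5 is O(~recuse_self → ~grant_access); contrapositively O(grant_access → recuse_self). Since O(grant_access) holds, K gives O(recuse_self).
Premise 2, O(~quarantine_report → ~recuse_self), contraposes to O(recuse_self → quarantine_report); with O(recuse_self) we get O(quarantine_report).
With premise 4, O(quarantine_report → ~report_specimen), the K-axiom yields O(~report_specimen).
Premise 1 is O(run_backup → report_specimen); contrapositively O(~report_specimen → ~run_backup). Since O(~report_specimen) holds, K gives O(~run_backup).
So O(~run_backup) holds, i.e. run_backup is forbidden. None of the other listed options is forbidden under the premises.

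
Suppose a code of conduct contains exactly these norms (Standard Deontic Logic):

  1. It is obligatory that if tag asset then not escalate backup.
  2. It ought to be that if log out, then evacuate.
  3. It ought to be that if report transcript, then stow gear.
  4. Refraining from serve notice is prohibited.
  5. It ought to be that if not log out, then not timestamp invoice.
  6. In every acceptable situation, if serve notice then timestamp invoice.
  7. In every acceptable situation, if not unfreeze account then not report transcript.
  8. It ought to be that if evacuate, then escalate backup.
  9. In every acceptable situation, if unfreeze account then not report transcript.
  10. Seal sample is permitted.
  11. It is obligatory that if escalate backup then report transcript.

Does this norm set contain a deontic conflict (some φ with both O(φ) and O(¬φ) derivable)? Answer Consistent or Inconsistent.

Inconsistent

Premises 7 and 9 are O(¬unfreeze_account → ¬report_transcript) and O(unfreeze_account → ¬report_transcript); every ideal world satisfies ¬unfreeze_account or unfreeze_account, so in either case ¬report_transcript holds — hence O(¬report_transcript).
Premise 11, O(escalate_backup → report_transcript), contraposes to O(¬report_transcript → ¬escalate_backup); with O(¬report_transcript) we get O(¬escalate_backup).
The contrapositive of premise 8 (O(evacuate → escalate_backup)) is O(¬escalate_backup → ¬evacuate), and O(¬escalate_backup) is already established, so O(¬evacuate).
Premise 2, O(log_out → evacuate), contraposes to O(¬evacuate → ¬log_out); with O(¬evacuate) we get O(¬log_out).
Premise 5 is O(¬log_out → ¬timestamp_invoice); since O(¬log_out), deontic closure gives O(¬timestamp_invoice).
Premise 6 is O(serve_notice → timestamp_invoice); contrapositively O(¬timestamp_invoice → ¬serve_notice). Since O(¬timestamp_invoice) holds, K gives O(¬serve_notice).
Yet premise 4 is F(¬serve_notice), i.e. O(serve_notice).
We now have both O(¬serve_notice) and O(serve_notice) — serve_notice is simultaneously obligatory and forbidden, violating the D-axiom.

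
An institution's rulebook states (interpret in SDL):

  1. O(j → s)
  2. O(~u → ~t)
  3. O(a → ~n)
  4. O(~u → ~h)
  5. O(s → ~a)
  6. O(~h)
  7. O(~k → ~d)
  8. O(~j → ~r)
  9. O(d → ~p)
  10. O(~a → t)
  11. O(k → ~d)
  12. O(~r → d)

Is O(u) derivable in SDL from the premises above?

Yes

Premises 7 and 11 cover both cases: O(~k → ~d) and O(k → ~d). Since ~k ∨ k is a tautology, O(~d) follows.
Premise 12 is O(~r → d); contrapositively O(~d → r). Since O(~d) holds, K gives O(r).
Premise 8 is O(~j → ~r); contrapositively O(r → j). Since O(r) holds, K gives O(j).
Applying K to premise 1 (O(j → s)) and O(j) yields O(s).
With premise 5, O(s → ~a), the K-axiom yields O(~a).
With premise 10, O(~a → t), the K-axiom yields O(t).
Premise 2 is O(~u → ~t); contrapositively O(t → u). Since O(t) holds, K gives O(u).
Premises 3, 4, 6, 9 do not contribute to this derivation.
So O(u) follows.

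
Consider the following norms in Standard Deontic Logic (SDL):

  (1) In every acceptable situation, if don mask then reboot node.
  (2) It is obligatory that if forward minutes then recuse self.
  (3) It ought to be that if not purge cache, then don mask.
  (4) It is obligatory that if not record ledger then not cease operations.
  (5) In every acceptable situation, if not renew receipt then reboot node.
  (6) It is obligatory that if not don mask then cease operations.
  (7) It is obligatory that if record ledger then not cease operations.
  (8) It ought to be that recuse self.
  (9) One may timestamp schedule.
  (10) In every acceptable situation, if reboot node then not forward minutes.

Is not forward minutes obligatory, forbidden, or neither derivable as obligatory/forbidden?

Obligatory

Premises 7 and 4 cover both cases: O(record_ledger → ¬cease_operations) and O(¬record_ledger → ¬cease_operations). Since record_ledger ∨ ¬record_ledger is a tautology, O(¬cease_operations) follows.
Premise 6 is O(¬don_mask → cease_operations); contrapositively O(¬cease_operations → don_mask). Since O(¬cease_operations) holds, K gives O(don_mask).
Applying K to premise 1 (O(don_mask → reboot_node)) and O(don_mask) yields O(reboot_node).
With premise 10, O(reboot_node → ¬forward_minutes), the K-axiom yields O(¬forward_minutes).
Premises 2, 3, 5, 8, 9 do not contribute to this derivation.
Hence ¬forward_minutes is obligatory.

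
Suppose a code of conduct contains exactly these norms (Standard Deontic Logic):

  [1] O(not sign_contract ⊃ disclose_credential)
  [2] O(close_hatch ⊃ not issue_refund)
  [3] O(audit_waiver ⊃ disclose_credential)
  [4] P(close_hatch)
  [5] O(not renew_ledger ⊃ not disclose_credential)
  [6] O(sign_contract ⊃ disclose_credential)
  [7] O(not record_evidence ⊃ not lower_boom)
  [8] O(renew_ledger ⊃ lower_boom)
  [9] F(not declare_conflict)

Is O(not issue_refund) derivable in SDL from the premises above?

Premise 2 is O(close_hatch ⊃ not issue_refund), but O(close_hatch) is not derivable from the premises (the permission P(close_hatch) asserts only not O(not close_hatch), not O(close_hatch)), so it does not yield O(not issue_refund).
No other premise forces O(not issue_refund). An ideal world satisfying every premise can still have not issue_refund false, so O(not issue_refund) is not derivable.

No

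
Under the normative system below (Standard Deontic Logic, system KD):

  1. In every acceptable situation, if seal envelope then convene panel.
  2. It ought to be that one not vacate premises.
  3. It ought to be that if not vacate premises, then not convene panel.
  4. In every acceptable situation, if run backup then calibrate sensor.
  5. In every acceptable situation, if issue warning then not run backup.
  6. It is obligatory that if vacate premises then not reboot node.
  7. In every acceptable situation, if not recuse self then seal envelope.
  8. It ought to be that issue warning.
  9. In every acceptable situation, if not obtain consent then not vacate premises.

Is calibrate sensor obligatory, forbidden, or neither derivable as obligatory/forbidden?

Neither

Premise 4 is O(run_backup → calibrate_sensor), but O(run_backup) is not derivable from the premises, so it does not yield O(calibrate_sensor).
No premise or chain of K-axiom applications forces O(calibrate_sensor), and none forces O(¬calibrate_sensor). So calibrate_sensor is neither obligatory nor forbidden under these norms.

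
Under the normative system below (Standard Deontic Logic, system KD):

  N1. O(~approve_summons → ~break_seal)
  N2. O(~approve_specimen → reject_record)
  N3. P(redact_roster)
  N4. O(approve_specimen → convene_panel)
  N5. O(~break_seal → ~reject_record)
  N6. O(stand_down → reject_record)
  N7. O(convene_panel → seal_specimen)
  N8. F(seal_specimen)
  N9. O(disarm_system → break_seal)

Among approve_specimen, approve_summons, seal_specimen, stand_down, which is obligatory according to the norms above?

Premise 8 is F(seal_specimen), i.e. O(~seal_specimen).
The contrapositive of premise 7 (O(convene_panel → seal_specimen)) is O(~seal_specimen → ~convene_panel), and O(~seal_specimen) is already established, so O(~convene_panel).
Premise 4 is O(approve_specimen → convene_panel); contrapositively O(~convene_panel → ~approve_specimen). Since O(~convene_panel) holds, K gives O(~approve_specimen).
Applying K to premise 2 (O(~approve_specimen → reject_record)) and O(~approve_specimen) yields O(reject_record).
Premise 5, O(~break_seal → ~reject_record), contraposes to O(reject_record → break_seal); with O(reject_record) we get O(break_seal).
The contrapositive of premise 1 (O(~approve_summons → ~break_seal)) is O(break_seal → approve_summons), and O(break_seal) is already established, so O(approve_summons).
So O(approve_summons) holds — approve_summons is obligatory. None of the other listed options is made obligatory by any chain of premises.

approve_summons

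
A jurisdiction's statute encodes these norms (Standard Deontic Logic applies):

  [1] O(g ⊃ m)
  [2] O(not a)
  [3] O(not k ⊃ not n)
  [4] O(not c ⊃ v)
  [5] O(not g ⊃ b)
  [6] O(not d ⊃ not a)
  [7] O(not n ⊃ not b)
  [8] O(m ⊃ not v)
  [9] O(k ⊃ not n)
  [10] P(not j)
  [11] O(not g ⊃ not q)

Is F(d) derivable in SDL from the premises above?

No

Premise 6 is O(not d ⊃ not a); even if O(not a) held, inferring O(not d) would be affirming the consequent — invalid.
No other premise forces O(not d). An ideal world satisfying every premise can still have d true, so F(d) is not derivable.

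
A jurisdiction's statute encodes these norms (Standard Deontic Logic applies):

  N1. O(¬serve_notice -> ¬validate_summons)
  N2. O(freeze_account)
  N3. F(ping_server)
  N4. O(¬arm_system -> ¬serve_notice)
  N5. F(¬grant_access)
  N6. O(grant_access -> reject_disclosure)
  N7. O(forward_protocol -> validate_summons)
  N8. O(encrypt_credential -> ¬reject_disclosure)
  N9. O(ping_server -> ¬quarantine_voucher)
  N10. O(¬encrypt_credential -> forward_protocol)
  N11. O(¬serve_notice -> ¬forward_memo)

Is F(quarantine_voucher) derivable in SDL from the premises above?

Premise 9 is O(ping_server -> ¬quarantine_voucher), but O(ping_server) is not derivable from the premises, so it does not yield O(¬quarantine_voucher).
No other premise forces O(¬quarantine_voucher). An ideal world satisfying every premise can still have quarantine_voucher true, so F(quarantine_voucher) is not derivable.

No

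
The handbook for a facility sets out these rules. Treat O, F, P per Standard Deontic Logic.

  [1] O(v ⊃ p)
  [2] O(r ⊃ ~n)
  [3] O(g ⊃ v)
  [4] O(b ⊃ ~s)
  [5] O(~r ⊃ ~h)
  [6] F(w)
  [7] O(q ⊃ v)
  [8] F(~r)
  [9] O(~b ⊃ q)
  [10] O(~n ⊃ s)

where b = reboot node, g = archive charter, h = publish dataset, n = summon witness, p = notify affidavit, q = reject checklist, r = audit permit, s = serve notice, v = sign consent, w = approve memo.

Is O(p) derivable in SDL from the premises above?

Yes

Premise 8, F(~r), is equivalent to O(r).
Applying K to premise 2 (O(r ⊃ ~n)) and O(r) yields O(~n).
Applying K to premise 10 (O(~n ⊃ s)) and O(~n) yields O(s).
Premise 4, O(b ⊃ ~s), contraposes to O(s ⊃ ~b); with O(s) we get O(~b).
With premise 9, O(~b ⊃ q), the K-axiom yields O(q).
Premise 7 is O(q ⊃ v); since O(q), deontic closure gives O(v).
With premise 1, O(v ⊃ p), the K-axiom yields O(p).
Premises 3, 5, 6 do not contribute to this derivation.
So O(p) follows.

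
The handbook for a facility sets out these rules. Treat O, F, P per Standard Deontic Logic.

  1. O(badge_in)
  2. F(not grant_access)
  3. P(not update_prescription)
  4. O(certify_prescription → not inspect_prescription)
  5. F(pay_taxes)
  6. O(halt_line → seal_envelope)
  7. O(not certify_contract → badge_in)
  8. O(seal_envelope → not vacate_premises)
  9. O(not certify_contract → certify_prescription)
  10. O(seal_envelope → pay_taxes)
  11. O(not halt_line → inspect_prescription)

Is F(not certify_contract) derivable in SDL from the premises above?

Yes

F(pay_taxes) at premise 5 means O(not pay_taxes).
Premise 10 is O(seal_envelope → pay_taxes); contrapositively O(not pay_taxes → not seal_envelope). Since O(not pay_taxes) holds, K gives O(not seal_envelope).
Premise 6, O(halt_line → seal_envelope), contraposes to O(not seal_envelope → not halt_line); with O(not seal_envelope) we get O(not halt_line).
Applying K to premise 11 (O(not halt_line → inspect_prescription)) and O(not halt_line) yields O(inspect_prescription).
Premise 4, O(certify_prescription → not inspect_prescription), contraposes to O(inspect_prescription → not certify_prescription); with O(inspect_prescription) we get O(not certify_prescription).
The contrapositive of premise 9 (O(not certify_contract → certify_prescription)) is O(not certify_prescription → certify_contract), and O(not certify_prescription) is already established, so O(certify_contract).
Premises 1, 2, 3, 7, 8 do not contribute to this derivation.
So O(certify_contract) holds, i.e. F(not certify_contract). The claim follows.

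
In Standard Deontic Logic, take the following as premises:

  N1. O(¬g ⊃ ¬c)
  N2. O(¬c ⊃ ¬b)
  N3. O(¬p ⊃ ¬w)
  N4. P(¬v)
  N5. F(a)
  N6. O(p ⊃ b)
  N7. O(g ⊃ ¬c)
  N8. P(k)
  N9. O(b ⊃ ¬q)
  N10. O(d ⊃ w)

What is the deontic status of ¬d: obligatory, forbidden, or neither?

Premises 1 and 7 cover both cases: O(¬g ⊃ ¬c) and O(g ⊃ ¬c). Since ¬g ∨ g is a tautology, O(¬c) follows.
Applying K to premise 2 (O(¬c ⊃ ¬b)) and O(¬c) yields O(¬b).
Premise 6 is O(p ⊃ b); contrapositively O(¬b ⊃ ¬p). Since O(¬b) holds, K gives O(¬p).
With premise 3, O(¬p ⊃ ¬w), the K-axiom yields O(¬w).
Premise 10 is O(d ⊃ w); contrapositively O(¬w ⊃ ¬d). Since O(¬w) holds, K gives O(¬d).
Premises 4, 5, 8, 9 do not contribute to this derivation.
Hence ¬d is obligatory.

Obligatory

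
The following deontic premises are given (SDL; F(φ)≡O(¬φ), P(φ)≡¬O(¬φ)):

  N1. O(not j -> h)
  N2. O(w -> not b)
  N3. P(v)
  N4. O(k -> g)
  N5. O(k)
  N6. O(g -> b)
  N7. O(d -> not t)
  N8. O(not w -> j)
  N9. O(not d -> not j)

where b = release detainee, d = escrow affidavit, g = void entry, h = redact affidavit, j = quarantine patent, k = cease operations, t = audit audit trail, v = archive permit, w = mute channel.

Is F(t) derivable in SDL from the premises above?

Yes

Premise 5 states O(k) outright.
Applying K to premise 4 (O(k -> g)) and O(k) yields O(g).
From O(g) and premise 6, O(g -> b), we obtain O(b).
The contrapositive of premise 2 (O(w -> not b)) is O(b -> not w), and O(b) is already established, so O(not w).
Premise 8 is O(not w -> j); since O(not w), deontic closure gives O(j).
Premise 9, O(not d -> not j), contraposes to O(j -> d); with O(j) we get O(d).
With premise 7, O(d -> not t), the K-axiom yields O(not t).
Premises 1, 3 do not contribute to this derivation.
So O(not t) holds, i.e. F(t). The claim follows.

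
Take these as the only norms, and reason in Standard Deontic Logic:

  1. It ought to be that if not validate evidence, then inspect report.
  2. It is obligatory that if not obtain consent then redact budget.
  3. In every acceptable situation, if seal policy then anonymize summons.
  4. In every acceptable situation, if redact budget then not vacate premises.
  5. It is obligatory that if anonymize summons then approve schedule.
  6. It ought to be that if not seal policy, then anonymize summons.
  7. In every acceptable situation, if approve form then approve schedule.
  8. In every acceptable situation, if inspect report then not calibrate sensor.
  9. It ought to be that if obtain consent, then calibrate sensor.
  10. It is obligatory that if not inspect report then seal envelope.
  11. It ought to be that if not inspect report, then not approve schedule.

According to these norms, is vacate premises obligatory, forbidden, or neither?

Premises 3 and 6 cover both cases: O(seal_policy → anonymize_summons) and O(¬seal_policy → anonymize_summons). Since seal_policy ∨ ¬seal_policy is a tautology, O(anonymize_summons) follows.
Premise 5 is O(anonymize_summons → approve_schedule); since O(anonymize_summons), deontic closure gives O(approve_schedule).
Premise 11, O(¬inspect_report → ¬approve_schedule), contraposes to O(approve_schedule → inspect_report); with O(approve_schedule) we get O(inspect_report).
From O(inspect_report) and premise 8, O(inspect_report → ¬calibrate_sensor), we obtain O(¬calibrate_sensor).
Premise 9 is O(obtain_consent → calibrate_sensor); contrapositively O(¬calibrate_sensor → ¬obtain_consent). Since O(¬calibrate_sensor) holds, K gives O(¬obtain_consent).
From O(¬obtain_consent) and premise 2, O(¬obtain_consent → redact_budget), we obtain O(redact_budget).
Applying K to premise 4 (O(redact_budget → ¬vacate_premises)) and O(redact_budget) yields O(¬vacate_premises).
Premises 1, 7, 10 do not contribute to this derivation.
Thus O(¬vacate_premises), which is F(vacate_premises): vacate_premises is forbidden.

Forbidden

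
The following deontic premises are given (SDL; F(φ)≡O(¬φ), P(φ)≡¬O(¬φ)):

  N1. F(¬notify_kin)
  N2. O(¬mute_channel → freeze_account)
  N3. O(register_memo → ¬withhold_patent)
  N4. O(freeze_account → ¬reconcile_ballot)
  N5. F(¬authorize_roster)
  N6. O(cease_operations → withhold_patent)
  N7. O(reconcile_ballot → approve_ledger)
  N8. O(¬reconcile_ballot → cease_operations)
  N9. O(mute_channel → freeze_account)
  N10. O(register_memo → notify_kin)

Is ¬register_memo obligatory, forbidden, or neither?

Premises 9 and 2 cover both cases: O(mute_channel → freeze_account) and O(¬mute_channel → freeze_account). Since mute_channel ∨ ¬mute_channel is a tautology, O(freeze_account) follows.
From O(freeze_account) and premise 4, O(freeze_account → ¬reconcile_ballot), we obtain O(¬reconcile_ballot).
With premise 8, O(¬reconcile_ballot → cease_operations), the K-axiom yields O(cease_operations).
From O(cease_operations) and premise 6, O(cease_operations → withhold_patent), we obtain O(withhold_patent).
The contrapositive of premise 3 (O(register_memo → ¬withhold_patent)) is O(withhold_patent → ¬register_memo), and O(withhold_patent) is already established, so O(¬register_memo).
Premises 1, 5, 7, 10 do not contribute to this derivation.
Hence ¬register_memo is obligatory.

Obligatory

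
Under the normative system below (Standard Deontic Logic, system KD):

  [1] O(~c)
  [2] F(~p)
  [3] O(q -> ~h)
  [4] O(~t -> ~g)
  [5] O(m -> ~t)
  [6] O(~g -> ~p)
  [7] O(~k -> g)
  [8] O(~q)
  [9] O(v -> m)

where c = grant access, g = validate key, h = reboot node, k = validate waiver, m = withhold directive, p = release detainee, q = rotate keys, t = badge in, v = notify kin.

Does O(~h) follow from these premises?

No

Premise 3 is O(q -> ~h), but O(q) is not derivable from the premises, so it does not yield O(~h).
No other premise forces O(~h). An ideal world satisfying every premise can still have ~h false, so O(~h) is not derivable.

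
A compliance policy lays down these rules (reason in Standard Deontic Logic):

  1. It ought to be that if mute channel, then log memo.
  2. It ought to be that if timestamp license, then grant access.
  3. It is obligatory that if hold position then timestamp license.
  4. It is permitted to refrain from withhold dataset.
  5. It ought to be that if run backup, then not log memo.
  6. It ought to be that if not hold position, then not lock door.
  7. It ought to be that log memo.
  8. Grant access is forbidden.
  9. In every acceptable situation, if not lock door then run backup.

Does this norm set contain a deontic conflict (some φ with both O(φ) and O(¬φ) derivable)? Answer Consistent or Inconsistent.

Inconsistent

Premise 7 states O(log_memo) outright.
The contrapositive of premise 5 (O(run_backup → ¬log_memo)) is O(log_memo → ¬run_backup), and O(log_memo) is already established, so O(¬run_backup).
The contrapositive of premise 9 (O(¬lock_door → run_backup)) is O(¬run_backup → lock_door), and O(¬run_backup) is already established, so O(lock_door).
The contrapositive of premise 6 (O(¬hold_position → ¬lock_door)) is O(lock_door → hold_position), and O(lock_door) is already established, so O(hold_position).
Premise 3 is O(hold_position → timestamp_license); since O(hold_position), deontic closure gives O(timestamp_license).
From O(timestamp_license) and premise 2, O(timestamp_license → grant_access), we obtain O(grant_access).
But premise 8, F(grant_access), means O(¬grant_access).
We now have both O(grant_access) and O(¬grant_access) — grant_access is simultaneously obligatory and forbidden, violating the D-axiom.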